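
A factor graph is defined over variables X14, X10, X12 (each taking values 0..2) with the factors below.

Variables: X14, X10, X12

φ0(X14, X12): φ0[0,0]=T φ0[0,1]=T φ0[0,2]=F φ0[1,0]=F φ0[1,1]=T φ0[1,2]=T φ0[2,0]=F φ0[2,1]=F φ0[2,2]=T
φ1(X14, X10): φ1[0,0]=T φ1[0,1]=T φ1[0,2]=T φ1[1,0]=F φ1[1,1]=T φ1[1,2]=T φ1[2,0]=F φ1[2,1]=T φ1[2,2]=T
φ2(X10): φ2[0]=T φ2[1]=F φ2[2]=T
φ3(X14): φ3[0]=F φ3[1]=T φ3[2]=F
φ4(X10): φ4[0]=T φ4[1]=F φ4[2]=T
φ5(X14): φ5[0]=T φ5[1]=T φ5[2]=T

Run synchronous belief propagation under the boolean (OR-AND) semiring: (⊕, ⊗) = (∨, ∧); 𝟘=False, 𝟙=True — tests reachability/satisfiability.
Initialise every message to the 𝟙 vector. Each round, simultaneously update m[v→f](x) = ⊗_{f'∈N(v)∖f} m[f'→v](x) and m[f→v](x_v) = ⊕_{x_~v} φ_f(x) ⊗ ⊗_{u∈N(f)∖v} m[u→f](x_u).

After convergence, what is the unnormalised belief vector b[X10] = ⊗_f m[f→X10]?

init: all messages = 𝟙 over 3 values
r1 m[φ0→X14] = [T, T, T]
r1 m[φ0→X12] = [T, T, T]
r1 m[φ1→X14] = [T, T, T]
r1 m[φ1→X10] = [T, T, T]
r1 m[φ2→X10] = [T, F, T]
r1 m[φ3→X14] = [F, T, F]
r1 m[φ4→X10] = [T, F, T]
r1 m[φ5→X14] = [T, T, T]
r1 m[X14→φ0] = [T, T, T]
r1 m[X14→φ1] = [T, T, T]
r1 m[X14→φ3] = [T, T, T]
r1 m[X14→φ5] = [T, T, T]
r1 m[X10→φ1] = [T, T, T]
r1 m[X10→φ2] = [T, T, T]
r1 m[X10→φ4] = [T, T, T]
r1 m[X12→φ0] = [T, T, T]
r2 m[φ0→X14] = [T, T, T]
r2 m[φ0→X12] = [T, T, T]
r2 m[φ1→X14] = [T, T, T]
r2 m[φ1→X10] = [T, T, T]
r2 m[φ2→X10] = [T, F, T]
r2 m[φ3→X14] = [F, T, F]
r2 m[φ4→X10] = [T, F, T]
r2 m[φ5→X14] = [T, T, T]
r2 m[X14→φ0] = [F, T, F]
r2 m[X14→φ1] = [F, T, F]
r2 m[X14→φ3] = [T, T, T]
r2 m[X14→φ5] = [F, T, F]
r2 m[X10→φ1] = [T, F, T]
r2 m[X10→φ2] = [T, F, T]
r2 m[X10→φ4] = [T, F, T]
r2 m[X12→φ0] = [T, T, T]
r3 m[φ0→X14] = [T, T, T]
r3 m[φ0→X12] = [F, T, T]
r3 m[φ1→X14] = [T, T, T]
r3 m[φ1→X10] = [F, T, T]
r3 m[φ2→X10] = [T, F, T]
r3 m[φ3→X14] = [F, T, F]
r3 m[φ4→X10] = [T, F, T]
r3 m[φ5→X14] = [T, T, T]
r3 m[X14→φ0] = [F, T, F]
r3 m[X14→φ1] = [F, T, F]
r3 m[X14→φ3] = [T, T, T]
r3 m[X14→φ5] = [F, T, F]
r3 m[X10→φ1] = [T, F, T]
r3 m[X10→φ2] = [T, F, T]
r3 m[X10→φ4] = [T, F, T]
r3 m[X12→φ0] = [T, T, T]
r4 m[φ0→X14] = [T, T, T]
r4 m[φ0→X12] = [F, T, T]
r4 m[φ1→X14] = [T, T, T]
r4 m[φ1→X10] = [F, T, T]
r4 m[φ2→X10] = [T, F, T]
r4 m[φ3→X14] = [F, T, F]
r4 m[φ4→X10] = [T, F, T]
r4 m[φ5→X14] = [T, T, T]
r4 m[X14→φ0] = [F, T, F]
r4 m[X14→φ1] = [F, T, F]
r4 m[X14→φ3] = [T, T, T]
r4 m[X14→φ5] = [F, T, F]
r4 m[X10→φ1] = [T, F, T]
r4 m[X10→φ2] = [F, F, T]
r4 m[X10→φ4] = [F, F, T]
r4 m[X12→φ0] = [T, T, T]
r5 m[φ0→X14] = [T, T, T]
r5 m[φ0→X12] = [F, T, T]
r5 m[φ1→X14] = [T, T, T]
r5 m[φ1→X10] = [F, T, T]
r5 m[φ2→X10] = [T, F, T]
r5 m[φ3→X14] = [F, T, F]
r5 m[φ4→X10] = [T, F, T]
r5 m[φ5→X14] = [T, T, T]
r5 m[X14→φ0] = [F, T, F]
r5 m[X14→φ1] = [F, T, F]
r5 m[X14→φ3] = [T, T, T]
r5 m[X14→φ5] = [F, T, F]
r5 m[X10→φ1] = [T, F, T]
r5 m[X10→φ2] = [F, F, T]
r5 m[X10→φ4] = [F, F, T]
r5 m[X12→φ0] = [T, T, T]
fixed point reached at round 5
b[X10] = ⊗ incoming = [F, F, T]

b[X10] = [F, F, T]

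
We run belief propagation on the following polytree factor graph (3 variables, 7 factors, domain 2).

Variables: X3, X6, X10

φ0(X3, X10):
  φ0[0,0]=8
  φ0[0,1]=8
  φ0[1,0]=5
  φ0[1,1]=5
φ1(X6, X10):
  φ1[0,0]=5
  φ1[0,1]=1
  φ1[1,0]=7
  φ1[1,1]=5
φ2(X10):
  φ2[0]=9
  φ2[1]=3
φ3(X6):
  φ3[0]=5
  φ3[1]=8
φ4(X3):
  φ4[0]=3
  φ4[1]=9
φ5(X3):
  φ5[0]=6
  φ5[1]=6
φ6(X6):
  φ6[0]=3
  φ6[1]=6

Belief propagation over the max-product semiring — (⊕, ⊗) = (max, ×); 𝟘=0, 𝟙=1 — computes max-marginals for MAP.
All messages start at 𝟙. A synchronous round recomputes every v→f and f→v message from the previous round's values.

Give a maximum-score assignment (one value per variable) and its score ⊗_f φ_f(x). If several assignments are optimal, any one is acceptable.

init: all messages = 𝟙 over 2 values
r1 m[φ0→X3] = [8, 5]
r1 m[φ0→X10] = [8, 8]
r1 m[φ1→X6] = [5, 7]
r1 m[φ1→X10] = [7, 5]
r1 m[φ2→X10] = [9, 3]
r1 m[φ3→X6] = [5, 8]
r1 m[φ4→X3] = [3, 9]
r1 m[φ5→X3] = [6, 6]
r1 m[φ6→X6] = [3, 6]
r1 m[X3→φ0] = [1, 1]
r1 m[X3→φ4] = [1, 1]
r1 m[X3→φ5] = [1, 1]
r1 m[X6→φ1] = [1, 1]
r1 m[X6→φ3] = [1, 1]
r1 m[X6→φ6] = [1, 1]
r1 m[X10→φ0] = [1, 1]
r1 m[X10→φ1] = [1, 1]
r1 m[X10→φ2] = [1, 1]
r2 m[φ0→X3] = [8, 5]
r2 m[φ0→X10] = [8, 8]
r2 m[φ1→X6] = [5, 7]
r2 m[φ1→X10] = [7, 5]
r2 m[φ2→X10] = [9, 3]
r2 m[φ3→X6] = [5, 8]
r2 m[φ4→X3] = [3, 9]
r2 m[φ5→X3] = [6, 6]
r2 m[φ6→X6] = [3, 6]
r2 m[X3→φ0] = [18, 54]
r2 m[X3→φ4] = [48, 30]
r2 m[X3→φ5] = [24, 45]
r2 m[X6→φ1] = [15, 48]
r2 m[X6→φ3] = [15, 42]
r2 m[X6→φ6] = [25, 56]
r2 m[X10→φ0] = [63, 15]
r2 m[X10→φ1] = [72, 24]
r2 m[X10→φ2] = [56, 40]
r3 m[φ0→X3] = [504, 315]
r3 m[φ0→X10] = [270, 270]
r3 m[φ1→X6] = [360, 504]
r3 m[φ1→X10] = [336, 240]
r3 m[φ2→X10] = [9, 3]
r3 m[φ3→X6] = [5, 8]
r3 m[φ4→X3] = [3, 9]
r3 m[φ5→X3] = [6, 6]
r3 m[φ6→X6] = [3, 6]
r3 m[X3→φ0] = [18, 54]
r3 m[X3→φ4] = [48, 30]
r3 m[X3→φ5] = [24, 45]
r3 m[X6→φ1] = [15, 48]
r3 m[X6→φ3] = [15, 42]
r3 m[X6→φ6] = [25, 56]
r3 m[X10→φ0] = [63, 15]
r3 m[X10→φ1] = [72, 24]
r3 m[X10→φ2] = [56, 40]
r4 m[φ0→X3] = [504, 315]
r4 m[φ0→X10] = [270, 270]
r4 m[φ1→X6] = [360, 504]
r4 m[φ1→X10] = [336, 240]
r4 m[φ2→X10] = [9, 3]
r4 m[φ3→X6] = [5, 8]
r4 m[φ4→X3] = [3, 9]
r4 m[φ5→X3] = [6, 6]
r4 m[φ6→X6] = [3, 6]
r4 m[X3→φ0] = [18, 54]
r4 m[X3→φ4] = [3024, 1890]
r4 m[X3→φ5] = [1512, 2835]
r4 m[X6→φ1] = [15, 48]
r4 m[X6→φ3] = [1080, 3024]
r4 m[X6→φ6] = [1800, 4032]
r4 m[X10→φ0] = [3024, 720]
r4 m[X10→φ1] = [2430, 810]
r4 m[X10→φ2] = [90720, 64800]
r5 m[φ0→X3] = [24192, 15120]
r5 m[φ0→X10] = [270, 270]
r5 m[φ1→X6] = [12150, 17010]
r5 m[φ1→X10] = [336, 240]
r5 m[φ2→X10] = [9, 3]
r5 m[φ3→X6] = [5, 8]
r5 m[φ4→X3] = [3, 9]
r5 m[φ5→X3] = [6, 6]
r5 m[φ6→X6] = [3, 6]
r5 m[X3→φ0] = [18, 54]
r5 m[X3→φ4] = [3024, 1890]
r5 m[X3→φ5] = [1512, 2835]
r5 m[X6→φ1] = [15, 48]
r5 m[X6→φ3] = [1080, 3024]
r5 m[X6→φ6] = [1800, 4032]
r5 m[X10→φ0] = [3024, 720]
r5 m[X10→φ1] = [2430, 810]
r5 m[X10→φ2] = [90720, 64800]
r6 m[φ0→X3] = [24192, 15120]
r6 m[φ0→X10] = [270, 270]
r6 m[φ1→X6] = [12150, 17010]
r6 m[φ1→X10] = [336, 240]
r6 m[φ2→X10] = [9, 3]
r6 m[φ3→X6] = [5, 8]
r6 m[φ4→X3] = [3, 9]
r6 m[φ5→X3] = [6, 6]
r6 m[φ6→X6] = [3, 6]
r6 m[X3→φ0] = [18, 54]
r6 m[X3→φ4] = [145152, 90720]
r6 m[X3→φ5] = [72576, 136080]
r6 m[X6→φ1] = [15, 48]
r6 m[X6→φ3] = [36450, 102060]
r6 m[X6→φ6] = [60750, 136080]
r6 m[X10→φ0] = [3024, 720]
r6 m[X10→φ1] = [2430, 810]
r6 m[X10→φ2] = [90720, 64800]
r7 m[φ0→X3] = [24192, 15120]
r7 m[φ0→X10] = [270, 270]
r7 m[φ1→X6] = [12150, 17010]
r7 m[φ1→X10] = [336, 240]
r7 m[φ2→X10] = [9, 3]
r7 m[φ3→X6] = [5, 8]
r7 m[φ4→X3] = [3, 9]
r7 m[φ5→X3] = [6, 6]
r7 m[φ6→X6] = [3, 6]
r7 m[X3→φ0] = [18, 54]
r7 m[X3→φ4] = [145152, 90720]
r7 m[X3→φ5] = [72576, 136080]
r7 m[X6→φ1] = [15, 48]
r7 m[X6→φ3] = [36450, 102060]
r7 m[X6→φ6] = [60750, 136080]
r7 m[X10→φ0] = [3024, 720]
r7 m[X10→φ1] = [2430, 810]
r7 m[X10→φ2] = [90720, 64800]
fixed point reached at round 7
traceback from X3: (X3=1, X6=1, X10=0), score=816480

assignment: (X3=1, X6=1, X10=0); score = 816480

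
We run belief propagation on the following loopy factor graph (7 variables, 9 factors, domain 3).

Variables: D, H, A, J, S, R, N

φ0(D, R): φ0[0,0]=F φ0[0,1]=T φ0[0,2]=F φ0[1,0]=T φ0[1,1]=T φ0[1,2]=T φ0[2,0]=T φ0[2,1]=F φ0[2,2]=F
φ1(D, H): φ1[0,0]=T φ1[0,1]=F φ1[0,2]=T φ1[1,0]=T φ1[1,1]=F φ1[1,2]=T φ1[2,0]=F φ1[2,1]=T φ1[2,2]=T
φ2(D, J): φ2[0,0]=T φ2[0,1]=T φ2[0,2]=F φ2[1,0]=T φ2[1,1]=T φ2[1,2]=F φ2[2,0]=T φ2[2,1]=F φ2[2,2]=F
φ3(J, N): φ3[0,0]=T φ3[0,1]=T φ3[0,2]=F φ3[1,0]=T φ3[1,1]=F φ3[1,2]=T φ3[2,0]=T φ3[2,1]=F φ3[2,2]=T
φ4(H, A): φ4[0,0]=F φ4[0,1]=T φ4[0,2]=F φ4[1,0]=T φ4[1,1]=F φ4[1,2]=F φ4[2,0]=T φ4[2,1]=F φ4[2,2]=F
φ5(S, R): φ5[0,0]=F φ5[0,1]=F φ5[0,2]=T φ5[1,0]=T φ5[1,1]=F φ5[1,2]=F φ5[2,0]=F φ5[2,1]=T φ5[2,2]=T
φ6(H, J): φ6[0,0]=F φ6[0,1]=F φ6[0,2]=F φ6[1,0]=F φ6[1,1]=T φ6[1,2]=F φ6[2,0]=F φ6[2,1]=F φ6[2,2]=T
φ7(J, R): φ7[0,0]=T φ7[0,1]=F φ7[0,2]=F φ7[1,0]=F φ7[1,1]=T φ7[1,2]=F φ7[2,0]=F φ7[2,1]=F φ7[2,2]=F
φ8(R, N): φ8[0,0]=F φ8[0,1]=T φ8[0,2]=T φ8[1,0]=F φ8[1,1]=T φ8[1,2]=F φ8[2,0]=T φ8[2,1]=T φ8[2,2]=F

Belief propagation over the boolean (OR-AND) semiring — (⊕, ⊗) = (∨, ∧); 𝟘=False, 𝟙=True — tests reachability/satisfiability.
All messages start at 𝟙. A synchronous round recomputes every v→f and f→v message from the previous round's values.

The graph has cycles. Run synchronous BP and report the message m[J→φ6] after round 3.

message @ round 3 = [T, T, F]

init: all messages = 𝟙 over 3 values
r1 m[φ0→D] = [T, T, T]
r1 m[φ0→R] = [T, T, T]
r1 m[φ1→D] = [T, T, T]
r1 m[φ1→H] = [T, T, T]
r1 m[φ2→D] = [T, T, T]
r1 m[φ2→J] = [T, T, F]
r1 m[φ3→J] = [T, T, T]
r1 m[φ3→N] = [T, T, T]
r1 m[φ4→H] = [T, T, T]
r1 m[φ4→A] = [T, T, F]
r1 m[φ5→S] = [T, T, T]
r1 m[φ5→R] = [T, T, T]
r1 m[φ6→H] = [F, T, T]
r1 m[φ6→J] = [F, T, T]
r1 m[φ7→J] = [T, T, F]
r1 m[φ7→R] = [T, T, F]
r1 m[φ8→R] = [T, T, T]
r1 m[φ8→N] = [T, T, T]
r1 m[D→φ0] = [T, T, T]
r1 m[D→φ1] = [T, T, T]
r1 m[D→φ2] = [T, T, T]
r1 m[H→φ1] = [T, T, T]
r1 m[H→φ4] = [T, T, T]
r1 m[H→φ6] = [T, T, T]
r1 m[A→φ4] = [T, T, T]
r1 m[J→φ2] = [T, T, T]
r1 m[J→φ3] = [T, T, T]
r1 m[J→φ6] = [T, T, T]
r1 m[J→φ7] = [T, T, T]
r1 m[S→φ5] = [T, T, T]
r1 m[R→φ0] = [T, T, T]
r1 m[R→φ5] = [T, T, T]
r1 m[R→φ7] = [T, T, T]
r1 m[R→φ8] = [T, T, T]
r1 m[N→φ3] = [T, T, T]
r1 m[N→φ8] = [T, T, T]
r2 m[φ0→D] = [T, T, T]
r2 m[φ0→R] = [T, T, T]
r2 m[φ1→D] = [T, T, T]
r2 m[φ1→H] = [T, T, T]
r2 m[φ2→D] = [T, T, T]
r2 m[φ2→J] = [T, T, F]
r2 m[φ3→J] = [T, T, T]
r2 m[φ3→N] = [T, T, T]
r2 m[φ4→H] = [T, T, T]
r2 m[φ4→A] = [T, T, F]
r2 m[φ5→S] = [T, T, T]
r2 m[φ5→R] = [T, T, T]
r2 m[φ6→H] = [F, T, T]
r2 m[φ6→J] = [F, T, T]
r2 m[φ7→J] = [T, T, F]
r2 m[φ7→R] = [T, T, F]
r2 m[φ8→R] = [T, T, T]
r2 m[φ8→N] = [T, T, T]
r2 m[D→φ0] = [T, T, T]
r2 m[D→φ1] = [T, T, T]
r2 m[D→φ2] = [T, T, T]
r2 m[H→φ1] = [F, T, T]
r2 m[H→φ4] = [F, T, T]
r2 m[H→φ6] = [T, T, T]
r2 m[A→φ4] = [T, T, T]
r2 m[J→φ2] = [F, T, F]
r2 m[J→φ3] = [F, T, F]
r2 m[J→φ6] = [T, T, F]
r2 m[J→φ7] = [F, T, F]
r2 m[S→φ5] = [T, T, T]
r2 m[R→φ0] = [T, T, F]
r2 m[R→φ5] = [T, T, F]
r2 m[R→φ7] = [T, T, T]
r2 m[R→φ8] = [T, T, F]
r2 m[N→φ3] = [T, T, T]
r2 m[N→φ8] = [T, T, T]
r3 m[φ0→D] = [T, T, T]
r3 m[φ0→R] = [T, T, T]
r3 m[φ1→D] = [T, T, T]
r3 m[φ1→H] = [T, T, T]
r3 m[φ2→D] = [T, T, F]
r3 m[φ2→J] = [T, T, F]
r3 m[φ3→J] = [T, T, T]
r3 m[φ3→N] = [T, F, T]
r3 m[φ4→H] = [T, T, T]
r3 m[φ4→A] = [T, F, F]
r3 m[φ5→S] = [F, T, T]
r3 m[φ5→R] = [T, T, T]
r3 m[φ6→H] = [F, T, F]
r3 m[φ6→J] = [F, T, T]
r3 m[φ7→J] = [T, T, F]
r3 m[φ7→R] = [F, T, F]
r3 m[φ8→R] = [T, T, T]
r3 m[φ8→N] = [F, T, T]
r3 m[D→φ0] = [T, T, T]
r3 m[D→φ1] = [T, T, T]
r3 m[D→φ2] = [T, T, T]
r3 m[H→φ1] = [F, T, T]
r3 m[H→φ4] = [F, T, T]
r3 m[H→φ6] = [T, T, T]
r3 m[A→φ4] = [T, T, T]
r3 m[J→φ2] = [F, T, F]
r3 m[J→φ3] = [F, T, F]
r3 m[J→φ6] = [T, T, F]
r3 m[J→φ7] = [F, T, F]
r3 m[S→φ5] = [T, T, T]
r3 m[R→φ0] = [T, T, F]
r3 m[R→φ5] = [T, T, F]
r3 m[R→φ7] = [T, T, T]
r3 m[R→φ8] = [T, T, F]
r3 m[N→φ3] = [T, T, T]
r3 m[N→φ8] = [T, T, T]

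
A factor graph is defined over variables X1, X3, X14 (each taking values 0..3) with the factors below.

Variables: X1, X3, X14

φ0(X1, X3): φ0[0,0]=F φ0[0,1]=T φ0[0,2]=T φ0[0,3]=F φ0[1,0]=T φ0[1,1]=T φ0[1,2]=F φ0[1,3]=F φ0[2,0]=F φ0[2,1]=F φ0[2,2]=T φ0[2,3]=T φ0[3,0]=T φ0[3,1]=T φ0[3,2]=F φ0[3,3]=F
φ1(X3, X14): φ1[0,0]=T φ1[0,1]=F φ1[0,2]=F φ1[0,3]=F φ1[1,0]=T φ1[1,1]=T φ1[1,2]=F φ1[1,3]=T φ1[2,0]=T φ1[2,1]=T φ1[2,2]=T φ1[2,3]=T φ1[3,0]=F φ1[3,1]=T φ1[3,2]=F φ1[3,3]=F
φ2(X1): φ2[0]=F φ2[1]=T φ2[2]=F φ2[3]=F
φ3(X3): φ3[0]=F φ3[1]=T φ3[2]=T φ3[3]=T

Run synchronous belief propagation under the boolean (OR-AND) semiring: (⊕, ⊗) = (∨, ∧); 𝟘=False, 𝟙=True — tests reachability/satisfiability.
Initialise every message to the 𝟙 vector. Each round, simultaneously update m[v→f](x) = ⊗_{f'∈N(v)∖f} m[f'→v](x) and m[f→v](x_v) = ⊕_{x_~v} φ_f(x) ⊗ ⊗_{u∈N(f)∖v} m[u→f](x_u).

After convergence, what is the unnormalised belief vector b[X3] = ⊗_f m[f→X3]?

init: all messages = 𝟙 over 4 values
r1 m[φ0→X1] = [T, T, T, T]
r1 m[φ0→X3] = [T, T, T, T]
r1 m[φ1→X3] = [T, T, T, T]
r1 m[φ1→X14] = [T, T, T, T]
r1 m[φ2→X1] = [F, T, F, F]
r1 m[φ3→X3] = [F, T, T, T]
r1 m[X1→φ0] = [T, T, T, T]
r1 m[X1→φ2] = [T, T, T, T]
r1 m[X3→φ0] = [T, T, T, T]
r1 m[X3→φ1] = [T, T, T, T]
r1 m[X3→φ3] = [T, T, T, T]
r1 m[X14→φ1] = [T, T, T, T]
r2 m[φ0→X1] = [T, T, T, T]
r2 m[φ0→X3] = [T, T, T, T]
r2 m[φ1→X3] = [T, T, T, T]
r2 m[φ1→X14] = [T, T, T, T]
r2 m[φ2→X1] = [F, T, F, F]
r2 m[φ3→X3] = [F, T, T, T]
r2 m[X1→φ0] = [F, T, F, F]
r2 m[X1→φ2] = [T, T, T, T]
r2 m[X3→φ0] = [F, T, T, T]
r2 m[X3→φ1] = [F, T, T, T]
r2 m[X3→φ3] = [T, T, T, T]
r2 m[X14→φ1] = [T, T, T, T]
r3 m[φ0→X1] = [T, T, T, T]
r3 m[φ0→X3] = [T, T, F, F]
r3 m[φ1→X3] = [T, T, T, T]
r3 m[φ1→X14] = [T, T, T, T]
r3 m[φ2→X1] = [F, T, F, F]
r3 m[φ3→X3] = [F, T, T, T]
r3 m[X1→φ0] = [F, T, F, F]
r3 m[X1→φ2] = [T, T, T, T]
r3 m[X3→φ0] = [F, T, T, T]
r3 m[X3→φ1] = [F, T, T, T]
r3 m[X3→φ3] = [T, T, T, T]
r3 m[X14→φ1] = [T, T, T, T]
r4 m[φ0→X1] = [T, T, T, T]
r4 m[φ0→X3] = [T, T, F, F]
r4 m[φ1→X3] = [T, T, T, T]
r4 m[φ1→X14] = [T, T, T, T]
r4 m[φ2→X1] = [F, T, F, F]
r4 m[φ3→X3] = [F, T, T, T]
r4 m[X1→φ0] = [F, T, F, F]
r4 m[X1→φ2] = [T, T, T, T]
r4 m[X3→φ0] = [F, T, T, T]
r4 m[X3→φ1] = [F, T, F, F]
r4 m[X3→φ3] = [T, T, F, F]
r4 m[X14→φ1] = [T, T, T, T]
r5 m[φ0→X1] = [T, T, T, T]
r5 m[φ0→X3] = [T, T, F, F]
r5 m[φ1→X3] = [T, T, T, T]
r5 m[φ1→X14] = [T, T, F, T]
r5 m[φ2→X1] = [F, T, F, F]
r5 m[φ3→X3] = [F, T, T, T]
r5 m[X1→φ0] = [F, T, F, F]
r5 m[X1→φ2] = [T, T, T, T]
r5 m[X3→φ0] = [F, T, T, T]
r5 m[X3→φ1] = [F, T, F, F]
r5 m[X3→φ3] = [T, T, F, F]
r5 m[X14→φ1] = [T, T, T, T]
r6 m[φ0→X1] = [T, T, T, T]
r6 m[φ0→X3] = [T, T, F, F]
r6 m[φ1→X3] = [T, T, T, T]
r6 m[φ1→X14] = [T, T, F, T]
r6 m[φ2→X1] = [F, T, F, F]
r6 m[φ3→X3] = [F, T, T, T]
r6 m[X1→φ0] = [F, T, F, F]
r6 m[X1→φ2] = [T, T, T, T]
r6 m[X3→φ0] = [F, T, T, T]
r6 m[X3→φ1] = [F, T, F, F]
r6 m[X3→φ3] = [T, T, F, F]
r6 m[X14→φ1] = [T, T, T, T]
fixed point reached at round 6
b[X3] = ⊗ incoming = [F, T, F, F]

b[X3] = [F, T, F, F]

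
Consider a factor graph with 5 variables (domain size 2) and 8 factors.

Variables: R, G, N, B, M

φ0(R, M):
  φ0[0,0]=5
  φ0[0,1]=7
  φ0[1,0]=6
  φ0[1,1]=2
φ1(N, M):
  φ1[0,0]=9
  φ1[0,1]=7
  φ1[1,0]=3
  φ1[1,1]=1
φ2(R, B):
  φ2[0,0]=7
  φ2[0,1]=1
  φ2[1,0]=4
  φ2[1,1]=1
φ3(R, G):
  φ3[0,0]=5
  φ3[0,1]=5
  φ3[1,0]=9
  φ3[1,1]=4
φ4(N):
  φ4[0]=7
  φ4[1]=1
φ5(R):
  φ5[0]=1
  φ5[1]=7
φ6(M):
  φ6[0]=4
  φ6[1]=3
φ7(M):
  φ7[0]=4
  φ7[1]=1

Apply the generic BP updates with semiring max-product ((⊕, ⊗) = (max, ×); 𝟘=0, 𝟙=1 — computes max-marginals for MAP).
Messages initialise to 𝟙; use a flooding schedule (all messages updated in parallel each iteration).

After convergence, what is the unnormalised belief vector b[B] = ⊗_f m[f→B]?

init: all messages = 𝟙 over 2 values
r1 m[φ0→R] = [7, 6]
r1 m[φ0→M] = [6, 7]
r1 m[φ1→N] = [9, 3]
r1 m[φ1→M] = [9, 7]
r1 m[φ2→R] = [7, 4]
r1 m[φ2→B] = [7, 1]
r1 m[φ3→R] = [5, 9]
r1 m[φ3→G] = [9, 5]
r1 m[φ4→N] = [7, 1]
r1 m[φ5→R] = [1, 7]
r1 m[φ6→M] = [4, 3]
r1 m[φ7→M] = [4, 1]
r1 m[R→φ0] = [1, 1]
r1 m[R→φ2] = [1, 1]
r1 m[R→φ3] = [1, 1]
r1 m[R→φ5] = [1, 1]
r1 m[G→φ3] = [1, 1]
r1 m[N→φ1] = [1, 1]
r1 m[N→φ4] = [1, 1]
r1 m[B→φ2] = [1, 1]
r1 m[M→φ0] = [1, 1]
r1 m[M→φ1] = [1, 1]
r1 m[M→φ6] = [1, 1]
r1 m[M→φ7] = [1, 1]
r2 m[φ0→R] = [7, 6]
r2 m[φ0→M] = [6, 7]
r2 m[φ1→N] = [9, 3]
r2 m[φ1→M] = [9, 7]
r2 m[φ2→R] = [7, 4]
r2 m[φ2→B] = [7, 1]
r2 m[φ3→R] = [5, 9]
r2 m[φ3→G] = [9, 5]
r2 m[φ4→N] = [7, 1]
r2 m[φ5→R] = [1, 7]
r2 m[φ6→M] = [4, 3]
r2 m[φ7→M] = [4, 1]
r2 m[R→φ0] = [35, 252]
r2 m[R→φ2] = [35, 378]
r2 m[R→φ3] = [49, 168]
r2 m[R→φ5] = [245, 216]
r2 m[G→φ3] = [1, 1]
r2 m[N→φ1] = [7, 1]
r2 m[N→φ4] = [9, 3]
r2 m[B→φ2] = [1, 1]
r2 m[M→φ0] = [144, 21]
r2 m[M→φ1] = [96, 21]
r2 m[M→φ6] = [216, 49]
r2 m[M→φ7] = [216, 147]
r3 m[φ0→R] = [720, 864]
r3 m[φ0→M] = [1512, 504]
r3 m[φ1→N] = [864, 288]
r3 m[φ1→M] = [63, 49]
r3 m[φ2→R] = [7, 4]
r3 m[φ2→B] = [1512, 378]
r3 m[φ3→R] = [5, 9]
r3 m[φ3→G] = [1512, 672]
r3 m[φ4→N] = [7, 1]
r3 m[φ5→R] = [1, 7]
r3 m[φ6→M] = [4, 3]
r3 m[φ7→M] = [4, 1]
r3 m[R→φ0] = [35, 252]
r3 m[R→φ2] = [35, 378]
r3 m[R→φ3] = [49, 168]
r3 m[R→φ5] = [245, 216]
r3 m[G→φ3] = [1, 1]
r3 m[N→φ1] = [7, 1]
r3 m[N→φ4] = [9, 3]
r3 m[B→φ2] = [1, 1]
r3 m[M→φ0] = [144, 21]
r3 m[M→φ1] = [96, 21]
r3 m[M→φ6] = [216, 49]
r3 m[M→φ7] = [216, 147]
r4 m[φ0→R] = [720, 864]
r4 m[φ0→M] = [1512, 504]
r4 m[φ1→N] = [864, 288]
r4 m[φ1→M] = [63, 49]
r4 m[φ2→R] = [7, 4]
r4 m[φ2→B] = [1512, 378]
r4 m[φ3→R] = [5, 9]
r4 m[φ3→G] = [1512, 672]
r4 m[φ4→N] = [7, 1]
r4 m[φ5→R] = [1, 7]
r4 m[φ6→M] = [4, 3]
r4 m[φ7→M] = [4, 1]
r4 m[R→φ0] = [35, 252]
r4 m[R→φ2] = [3600, 54432]
r4 m[R→φ3] = [5040, 24192]
r4 m[R→φ5] = [25200, 31104]
r4 m[G→φ3] = [1, 1]
r4 m[N→φ1] = [7, 1]
r4 m[N→φ4] = [864, 288]
r4 m[B→φ2] = [1, 1]
r4 m[M→φ0] = [1008, 147]
r4 m[M→φ1] = [24192, 1512]
r4 m[M→φ6] = [381024, 24696]
r4 m[M→φ7] = [381024, 74088]
r5 m[φ0→R] = [5040, 6048]
r5 m[φ0→M] = [1512, 504]
r5 m[φ1→N] = [217728, 72576]
r5 m[φ1→M] = [63, 49]
r5 m[φ2→R] = [7, 4]
r5 m[φ2→B] = [217728, 54432]
r5 m[φ3→R] = [5, 9]
r5 m[φ3→G] = [217728, 96768]
r5 m[φ4→N] = [7, 1]
r5 m[φ5→R] = [1, 7]
r5 m[φ6→M] = [4, 3]
r5 m[φ7→M] = [4, 1]
r5 m[R→φ0] = [35, 252]
r5 m[R→φ2] = [3600, 54432]
r5 m[R→φ3] = [5040, 24192]
r5 m[R→φ5] = [25200, 31104]
r5 m[G→φ3] = [1, 1]
r5 m[N→φ1] = [7, 1]
r5 m[N→φ4] = [864, 288]
r5 m[B→φ2] = [1, 1]
r5 m[M→φ0] = [1008, 147]
r5 m[M→φ1] = [24192, 1512]
r5 m[M→φ6] = [381024, 24696]
r5 m[M→φ7] = [381024, 74088]
r6 m[φ0→R] = [5040, 6048]
r6 m[φ0→M] = [1512, 504]
r6 m[φ1→N] = [217728, 72576]
r6 m[φ1→M] = [63, 49]
r6 m[φ2→R] = [7, 4]
r6 m[φ2→B] = [217728, 54432]
r6 m[φ3→R] = [5, 9]
r6 m[φ3→G] = [217728, 96768]
r6 m[φ4→N] = [7, 1]
r6 m[φ5→R] = [1, 7]
r6 m[φ6→M] = [4, 3]
r6 m[φ7→M] = [4, 1]
r6 m[R→φ0] = [35, 252]
r6 m[R→φ2] = [25200, 381024]
r6 m[R→φ3] = [35280, 169344]
r6 m[R→φ5] = [176400, 217728]
r6 m[G→φ3] = [1, 1]
r6 m[N→φ1] = [7, 1]
r6 m[N→φ4] = [217728, 72576]
r6 m[B→φ2] = [1, 1]
r6 m[M→φ0] = [1008, 147]
r6 m[M→φ1] = [24192, 1512]
r6 m[M→φ6] = [381024, 24696]
r6 m[M→φ7] = [381024, 74088]
r7 m[φ0→R] = [5040, 6048]
r7 m[φ0→M] = [1512, 504]
r7 m[φ1→N] = [217728, 72576]
r7 m[φ1→M] = [63, 49]
r7 m[φ2→R] = [7, 4]
r7 m[φ2→B] = [1524096, 381024]
r7 m[φ3→R] = [5, 9]
r7 m[φ3→G] = [1524096, 677376]
r7 m[φ4→N] = [7, 1]
r7 m[φ5→R] = [1, 7]
r7 m[φ6→M] = [4, 3]
r7 m[φ7→M] = [4, 1]
r7 m[R→φ0] = [35, 252]
r7 m[R→φ2] = [25200, 381024]
r7 m[R→φ3] = [35280, 169344]
r7 m[R→φ5] = [176400, 217728]
r7 m[G→φ3] = [1, 1]
r7 m[N→φ1] = [7, 1]
r7 m[N→φ4] = [217728, 72576]
r7 m[B→φ2] = [1, 1]
r7 m[M→φ0] = [1008, 147]
r7 m[M→φ1] = [24192, 1512]
r7 m[M→φ6] = [381024, 24696]
r7 m[M→φ7] = [381024, 74088]
r8 m[φ0→R] = [5040, 6048]
r8 m[φ0→M] = [1512, 504]
r8 m[φ1→N] = [217728, 72576]
r8 m[φ1→M] = [63, 49]
r8 m[φ2→R] = [7, 4]
r8 m[φ2→B] = [1524096, 381024]
r8 m[φ3→R] = [5, 9]
r8 m[φ3→G] = [1524096, 677376]
r8 m[φ4→N] = [7, 1]
r8 m[φ5→R] = [1, 7]
r8 m[φ6→M] = [4, 3]
r8 m[φ7→M] = [4, 1]
r8 m[R→φ0] = [35, 252]
r8 m[R→φ2] = [25200, 381024]
r8 m[R→φ3] = [35280, 169344]
r8 m[R→φ5] = [176400, 217728]
r8 m[G→φ3] = [1, 1]
r8 m[N→φ1] = [7, 1]
r8 m[N→φ4] = [217728, 72576]
r8 m[B→φ2] = [1, 1]
r8 m[M→φ0] = [1008, 147]
r8 m[M→φ1] = [24192, 1512]
r8 m[M→φ6] = [381024, 24696]
r8 m[M→φ7] = [381024, 74088]
fixed point reached at round 8
b[B] = ⊗ incoming = [1524096, 381024]

b[B] = [1524096, 381024]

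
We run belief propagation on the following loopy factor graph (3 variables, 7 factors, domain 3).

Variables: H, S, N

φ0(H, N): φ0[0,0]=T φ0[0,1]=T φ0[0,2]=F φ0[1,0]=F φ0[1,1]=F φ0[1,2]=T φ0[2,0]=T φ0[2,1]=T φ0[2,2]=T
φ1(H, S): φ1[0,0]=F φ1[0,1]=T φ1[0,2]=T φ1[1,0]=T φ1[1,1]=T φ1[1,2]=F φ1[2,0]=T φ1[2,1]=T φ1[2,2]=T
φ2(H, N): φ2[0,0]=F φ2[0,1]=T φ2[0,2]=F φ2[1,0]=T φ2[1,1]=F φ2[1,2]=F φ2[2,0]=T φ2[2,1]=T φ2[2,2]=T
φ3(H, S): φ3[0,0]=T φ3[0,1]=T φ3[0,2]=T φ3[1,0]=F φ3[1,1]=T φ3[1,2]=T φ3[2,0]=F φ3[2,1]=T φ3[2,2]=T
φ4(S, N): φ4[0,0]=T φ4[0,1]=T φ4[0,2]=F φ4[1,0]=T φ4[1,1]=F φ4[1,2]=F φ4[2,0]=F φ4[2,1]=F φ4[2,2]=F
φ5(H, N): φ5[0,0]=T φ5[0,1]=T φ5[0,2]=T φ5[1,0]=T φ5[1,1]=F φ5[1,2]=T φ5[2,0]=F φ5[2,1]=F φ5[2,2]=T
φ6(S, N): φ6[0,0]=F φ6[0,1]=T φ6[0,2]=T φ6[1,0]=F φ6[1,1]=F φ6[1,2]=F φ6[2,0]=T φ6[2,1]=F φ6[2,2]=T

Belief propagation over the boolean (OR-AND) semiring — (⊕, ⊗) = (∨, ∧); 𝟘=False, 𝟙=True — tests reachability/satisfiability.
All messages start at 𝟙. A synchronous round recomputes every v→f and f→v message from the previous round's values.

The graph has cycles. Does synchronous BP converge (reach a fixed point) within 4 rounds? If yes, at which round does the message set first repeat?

NOT CONVERGED within 4 rounds

init: all messages = 𝟙 over 3 values
r1 m[φ0→H] = [T, T, T]
r1 m[φ0→N] = [T, T, T]
r1 m[φ1→H] = [T, T, T]
r1 m[φ1→S] = [T, T, T]
r1 m[φ2→H] = [T, T, T]
r1 m[φ2→N] = [T, T, T]
r1 m[φ3→H] = [T, T, T]
r1 m[φ3→S] = [T, T, T]
r1 m[φ4→S] = [T, T, F]
r1 m[φ4→N] = [T, T, F]
r1 m[φ5→H] = [T, T, T]
r1 m[φ5→N] = [T, T, T]
r1 m[φ6→S] = [T, F, T]
r1 m[φ6→N] = [T, T, T]
r1 m[H→φ0] = [T, T, T]
r1 m[H→φ1] = [T, T, T]
r1 m[H→φ2] = [T, T, T]
r1 m[H→φ3] = [T, T, T]
r1 m[H→φ5] = [T, T, T]
r1 m[S→φ1] = [T, T, T]
r1 m[S→φ3] = [T, T, T]
r1 m[S→φ4] = [T, T, T]
r1 m[S→φ6] = [T, T, T]
r1 m[N→φ0] = [T, T, T]
r1 m[N→φ2] = [T, T, T]
r1 m[N→φ4] = [T, T, T]
r1 m[N→φ5] = [T, T, T]
r1 m[N→φ6] = [T, T, T]
r2 m[φ0→H] = [T, T, T]
r2 m[φ0→N] = [T, T, T]
r2 m[φ1→H] = [T, T, T]
r2 m[φ1→S] = [T, T, T]
r2 m[φ2→H] = [T, T, T]
r2 m[φ2→N] = [T, T, T]
r2 m[φ3→H] = [T, T, T]
r2 m[φ3→S] = [T, T, T]
r2 m[φ4→S] = [T, T, F]
r2 m[φ4→N] = [T, T, F]
r2 m[φ5→H] = [T, T, T]
r2 m[φ5→N] = [T, T, T]
r2 m[φ6→S] = [T, F, T]
r2 m[φ6→N] = [T, T, T]
r2 m[H→φ0] = [T, T, T]
r2 m[H→φ1] = [T, T, T]
r2 m[H→φ2] = [T, T, T]
r2 m[H→φ3] = [T, T, T]
r2 m[H→φ5] = [T, T, T]
r2 m[S→φ1] = [T, F, F]
r2 m[S→φ3] = [T, F, F]
r2 m[S→φ4] = [T, F, T]
r2 m[S→φ6] = [T, T, F]
r2 m[N→φ0] = [T, T, F]
r2 m[N→φ2] = [T, T, F]
r2 m[N→φ4] = [T, T, T]
r2 m[N→φ5] = [T, T, F]
r2 m[N→φ6] = [T, T, F]
r3 m[φ0→H] = [T, F, T]
r3 m[φ0→N] = [T, T, T]
r3 m[φ1→H] = [F, T, T]
r3 m[φ1→S] = [T, T, T]
r3 m[φ2→H] = [T, T, T]
r3 m[φ2→N] = [T, T, T]
r3 m[φ3→H] = [T, F, F]
r3 m[φ3→S] = [T, T, T]
r3 m[φ4→S] = [T, T, F]
r3 m[φ4→N] = [T, T, F]
r3 m[φ5→H] = [T, T, F]
r3 m[φ5→N] = [T, T, T]
r3 m[φ6→S] = [T, F, T]
r3 m[φ6→N] = [F, T, T]
r3 m[H→φ0] = [T, T, T]
r3 m[H→φ1] = [T, T, T]
r3 m[H→φ2] = [T, T, T]
r3 m[H→φ3] = [T, T, T]
r3 m[H→φ5] = [T, T, T]
r3 m[S→φ1] = [T, F, F]
r3 m[S→φ3] = [T, F, F]
r3 m[S→φ4] = [T, F, T]
r3 m[S→φ6] = [T, T, F]
r3 m[N→φ0] = [T, T, F]
r3 m[N→φ2] = [T, T, F]
r3 m[N→φ4] = [T, T, T]
r3 m[N→φ5] = [T, T, F]
r3 m[N→φ6] = [T, T, F]
r4 m[φ0→H] = [T, F, T]
r4 m[φ0→N] = [T, T, T]
r4 m[φ1→H] = [F, T, T]
r4 m[φ1→S] = [T, T, T]
r4 m[φ2→H] = [T, T, T]
r4 m[φ2→N] = [T, T, T]
r4 m[φ3→H] = [T, F, F]
r4 m[φ3→S] = [T, T, T]
r4 m[φ4→S] = [T, T, F]
r4 m[φ4→N] = [T, T, F]
r4 m[φ5→H] = [T, T, F]
r4 m[φ5→N] = [T, T, T]
r4 m[φ6→S] = [T, F, T]
r4 m[φ6→N] = [F, T, T]
r4 m[H→φ0] = [F, F, F]
r4 m[H→φ1] = [T, F, F]
r4 m[H→φ2] = [F, F, F]
r4 m[H→φ3] = [F, F, F]
r4 m[H→φ5] = [F, F, F]
r4 m[S→φ1] = [T, F, F]
r4 m[S→φ3] = [T, F, F]
r4 m[S→φ4] = [T, F, T]
r4 m[S→φ6] = [T, T, F]
r4 m[N→φ0] = [F, T, F]
r4 m[N→φ2] = [F, T, F]
r4 m[N→φ4] = [F, T, T]
r4 m[N→φ5] = [F, T, F]
r4 m[N→φ6] = [T, T, F]
no fixed point within 4 rounds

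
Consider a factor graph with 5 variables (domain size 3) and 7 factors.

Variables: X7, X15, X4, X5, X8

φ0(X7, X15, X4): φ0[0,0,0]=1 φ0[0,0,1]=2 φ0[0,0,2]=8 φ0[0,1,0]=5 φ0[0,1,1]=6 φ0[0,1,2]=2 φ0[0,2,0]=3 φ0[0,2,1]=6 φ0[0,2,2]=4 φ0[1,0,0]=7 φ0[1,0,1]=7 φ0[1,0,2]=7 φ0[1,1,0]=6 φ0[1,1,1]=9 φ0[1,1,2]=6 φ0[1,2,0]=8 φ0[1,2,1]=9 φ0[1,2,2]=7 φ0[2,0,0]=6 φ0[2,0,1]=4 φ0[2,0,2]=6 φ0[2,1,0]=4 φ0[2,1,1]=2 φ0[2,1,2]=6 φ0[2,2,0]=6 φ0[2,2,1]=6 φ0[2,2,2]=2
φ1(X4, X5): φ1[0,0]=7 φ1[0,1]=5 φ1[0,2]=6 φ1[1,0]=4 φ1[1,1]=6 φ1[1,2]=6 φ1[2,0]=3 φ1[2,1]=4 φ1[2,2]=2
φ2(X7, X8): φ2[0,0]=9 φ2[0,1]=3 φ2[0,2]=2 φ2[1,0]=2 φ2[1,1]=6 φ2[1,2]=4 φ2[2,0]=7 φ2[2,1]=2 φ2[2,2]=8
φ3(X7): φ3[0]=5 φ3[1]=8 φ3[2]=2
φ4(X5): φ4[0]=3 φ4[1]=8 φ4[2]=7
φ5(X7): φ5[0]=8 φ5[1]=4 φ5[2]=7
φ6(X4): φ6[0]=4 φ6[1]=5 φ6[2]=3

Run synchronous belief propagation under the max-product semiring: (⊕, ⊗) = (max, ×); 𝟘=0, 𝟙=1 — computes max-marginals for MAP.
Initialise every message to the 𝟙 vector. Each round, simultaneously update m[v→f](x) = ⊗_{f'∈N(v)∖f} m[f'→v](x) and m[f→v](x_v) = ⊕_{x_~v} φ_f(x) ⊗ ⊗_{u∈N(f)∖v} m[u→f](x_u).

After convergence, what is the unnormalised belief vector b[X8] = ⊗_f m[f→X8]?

init: all messages = 𝟙 over 3 values
r1 m[φ0→X7] = [8, 9, 6]
r1 m[φ0→X15] = [8, 9, 9]
r1 m[φ0→X4] = [8, 9, 8]
r1 m[φ1→X4] = [7, 6, 4]
r1 m[φ1→X5] = [7, 6, 6]
r1 m[φ2→X7] = [9, 6, 8]
r1 m[φ2→X8] = [9, 6, 8]
r1 m[φ3→X7] = [5, 8, 2]
r1 m[φ4→X5] = [3, 8, 7]
r1 m[φ5→X7] = [8, 4, 7]
r1 m[φ6→X4] = [4, 5, 3]
r1 m[X7→φ0] = [1, 1, 1]
r1 m[X7→φ2] = [1, 1, 1]
r1 m[X7→φ3] = [1, 1, 1]
r1 m[X7→φ5] = [1, 1, 1]
r1 m[X15→φ0] = [1, 1, 1]
r1 m[X4→φ0] = [1, 1, 1]
r1 m[X4→φ1] = [1, 1, 1]
r1 m[X4→φ6] = [1, 1, 1]
r1 m[X5→φ1] = [1, 1, 1]
r1 m[X5→φ4] = [1, 1, 1]
r1 m[X8→φ2] = [1, 1, 1]
r2 m[φ0→X7] = [8, 9, 6]
r2 m[φ0→X15] = [8, 9, 9]
r2 m[φ0→X4] = [8, 9, 8]
r2 m[φ1→X4] = [7, 6, 4]
r2 m[φ1→X5] = [7, 6, 6]
r2 m[φ2→X7] = [9, 6, 8]
r2 m[φ2→X8] = [9, 6, 8]
r2 m[φ3→X7] = [5, 8, 2]
r2 m[φ4→X5] = [3, 8, 7]
r2 m[φ5→X7] = [8, 4, 7]
r2 m[φ6→X4] = [4, 5, 3]
r2 m[X7→φ0] = [360, 192, 112]
r2 m[X7→φ2] = [320, 288, 84]
r2 m[X7→φ3] = [576, 216, 336]
r2 m[X7→φ5] = [360, 432, 96]
r2 m[X15→φ0] = [1, 1, 1]
r2 m[X4→φ0] = [28, 30, 12]
r2 m[X4→φ1] = [32, 45, 24]
r2 m[X4→φ6] = [56, 54, 32]
r2 m[X5→φ1] = [3, 8, 7]
r2 m[X5→φ4] = [7, 6, 6]
r2 m[X8→φ2] = [1, 1, 1]
r3 m[φ0→X7] = [180, 270, 180]
r3 m[φ0→X15] = [40320, 64800, 64800]
r3 m[φ0→X4] = [1800, 2160, 2880]
r3 m[φ1→X4] = [42, 48, 32]
r3 m[φ1→X5] = [224, 270, 270]
r3 m[φ2→X7] = [9, 6, 8]
r3 m[φ2→X8] = [2880, 1728, 1152]
r3 m[φ3→X7] = [5, 8, 2]
r3 m[φ4→X5] = [3, 8, 7]
r3 m[φ5→X7] = [8, 4, 7]
r3 m[φ6→X4] = [4, 5, 3]
r3 m[X7→φ0] = [360, 192, 112]
r3 m[X7→φ2] = [320, 288, 84]
r3 m[X7→φ3] = [576, 216, 336]
r3 m[X7→φ5] = [360, 432, 96]
r3 m[X15→φ0] = [1, 1, 1]
r3 m[X4→φ0] = [28, 30, 12]
r3 m[X4→φ1] = [32, 45, 24]
r3 m[X4→φ6] = [56, 54, 32]
r3 m[X5→φ1] = [3, 8, 7]
r3 m[X5→φ4] = [7, 6, 6]
r3 m[X8→φ2] = [1, 1, 1]
r4 m[φ0→X7] = [180, 270, 180]
r4 m[φ0→X15] = [40320, 64800, 64800]
r4 m[φ0→X4] = [1800, 2160, 2880]
r4 m[φ1→X4] = [42, 48, 32]
r4 m[φ1→X5] = [224, 270, 270]
r4 m[φ2→X7] = [9, 6, 8]
r4 m[φ2→X8] = [2880, 1728, 1152]
r4 m[φ3→X7] = [5, 8, 2]
r4 m[φ4→X5] = [3, 8, 7]
r4 m[φ5→X7] = [8, 4, 7]
r4 m[φ6→X4] = [4, 5, 3]
r4 m[X7→φ0] = [360, 192, 112]
r4 m[X7→φ2] = [7200, 8640, 2520]
r4 m[X7→φ3] = [12960, 6480, 10080]
r4 m[X7→φ5] = [8100, 12960, 2880]
r4 m[X15→φ0] = [1, 1, 1]
r4 m[X4→φ0] = [168, 240, 96]
r4 m[X4→φ1] = [7200, 10800, 8640]
r4 m[X4→φ6] = [75600, 103680, 92160]
r4 m[X5→φ1] = [3, 8, 7]
r4 m[X5→φ4] = [224, 270, 270]
r4 m[X8→φ2] = [1, 1, 1]
r5 m[φ0→X7] = [1440, 2160, 1440]
r5 m[φ0→X15] = [322560, 518400, 518400]
r5 m[φ0→X4] = [1800, 2160, 2880]
r5 m[φ1→X4] = [42, 48, 32]
r5 m[φ1→X5] = [50400, 64800, 64800]
r5 m[φ2→X7] = [9, 6, 8]
r5 m[φ2→X8] = [64800, 51840, 34560]
r5 m[φ3→X7] = [5, 8, 2]
r5 m[φ4→X5] = [3, 8, 7]
r5 m[φ5→X7] = [8, 4, 7]
r5 m[φ6→X4] = [4, 5, 3]
r5 m[X7→φ0] = [360, 192, 112]
r5 m[X7→φ2] = [7200, 8640, 2520]
r5 m[X7→φ3] = [12960, 6480, 10080]
r5 m[X7→φ5] = [8100, 12960, 2880]
r5 m[X15→φ0] = [1, 1, 1]
r5 m[X4→φ0] = [168, 240, 96]
r5 m[X4→φ1] = [7200, 10800, 8640]
r5 m[X4→φ6] = [75600, 103680, 92160]
r5 m[X5→φ1] = [3, 8, 7]
r5 m[X5→φ4] = [224, 270, 270]
r5 m[X8→φ2] = [1, 1, 1]
r6 m[φ0→X7] = [1440, 2160, 1440]
r6 m[φ0→X15] = [322560, 518400, 518400]
r6 m[φ0→X4] = [1800, 2160, 2880]
r6 m[φ1→X4] = [42, 48, 32]
r6 m[φ1→X5] = [50400, 64800, 64800]
r6 m[φ2→X7] = [9, 6, 8]
r6 m[φ2→X8] = [64800, 51840, 34560]
r6 m[φ3→X7] = [5, 8, 2]
r6 m[φ4→X5] = [3, 8, 7]
r6 m[φ5→X7] = [8, 4, 7]
r6 m[φ6→X4] = [4, 5, 3]
r6 m[X7→φ0] = [360, 192, 112]
r6 m[X7→φ2] = [57600, 69120, 20160]
r6 m[X7→φ3] = [103680, 51840, 80640]
r6 m[X7→φ5] = [64800, 103680, 23040]
r6 m[X15→φ0] = [1, 1, 1]
r6 m[X4→φ0] = [168, 240, 96]
r6 m[X4→φ1] = [7200, 10800, 8640]
r6 m[X4→φ6] = [75600, 103680, 92160]
r6 m[X5→φ1] = [3, 8, 7]
r6 m[X5→φ4] = [50400, 64800, 64800]
r6 m[X8→φ2] = [1, 1, 1]
r7 m[φ0→X7] = [1440, 2160, 1440]
r7 m[φ0→X15] = [322560, 518400, 518400]
r7 m[φ0→X4] = [1800, 2160, 2880]
r7 m[φ1→X4] = [42, 48, 32]
r7 m[φ1→X5] = [50400, 64800, 64800]
r7 m[φ2→X7] = [9, 6, 8]
r7 m[φ2→X8] = [518400, 414720, 276480]
r7 m[φ3→X7] = [5, 8, 2]
r7 m[φ4→X5] = [3, 8, 7]
r7 m[φ5→X7] = [8, 4, 7]
r7 m[φ6→X4] = [4, 5, 3]
r7 m[X7→φ0] = [360, 192, 112]
r7 m[X7→φ2] = [57600, 69120, 20160]
r7 m[X7→φ3] = [103680, 51840, 80640]
r7 m[X7→φ5] = [64800, 103680, 23040]
r7 m[X15→φ0] = [1, 1, 1]
r7 m[X4→φ0] = [168, 240, 96]
r7 m[X4→φ1] = [7200, 10800, 8640]
r7 m[X4→φ6] = [75600, 103680, 92160]
r7 m[X5→φ1] = [3, 8, 7]
r7 m[X5→φ4] = [50400, 64800, 64800]
r7 m[X8→φ2] = [1, 1, 1]
r8 m[φ0→X7] = [1440, 2160, 1440]
r8 m[φ0→X15] = [322560, 518400, 518400]
r8 m[φ0→X4] = [1800, 2160, 2880]
r8 m[φ1→X4] = [42, 48, 32]
r8 m[φ1→X5] = [50400, 64800, 64800]
r8 m[φ2→X7] = [9, 6, 8]
r8 m[φ2→X8] = [518400, 414720, 276480]
r8 m[φ3→X7] = [5, 8, 2]
r8 m[φ4→X5] = [3, 8, 7]
r8 m[φ5→X7] = [8, 4, 7]
r8 m[φ6→X4] = [4, 5, 3]
r8 m[X7→φ0] = [360, 192, 112]
r8 m[X7→φ2] = [57600, 69120, 20160]
r8 m[X7→φ3] = [103680, 51840, 80640]
r8 m[X7→φ5] = [64800, 103680, 23040]
r8 m[X15→φ0] = [1, 1, 1]
r8 m[X4→φ0] = [168, 240, 96]
r8 m[X4→φ1] = [7200, 10800, 8640]
r8 m[X4→φ6] = [75600, 103680, 92160]
r8 m[X5→φ1] = [3, 8, 7]
r8 m[X5→φ4] = [50400, 64800, 64800]
r8 m[X8→φ2] = [1, 1, 1]
fixed point reached at round 8
b[X8] = ⊗ incoming = [518400, 414720, 276480]

b[X8] = [518400, 414720, 276480]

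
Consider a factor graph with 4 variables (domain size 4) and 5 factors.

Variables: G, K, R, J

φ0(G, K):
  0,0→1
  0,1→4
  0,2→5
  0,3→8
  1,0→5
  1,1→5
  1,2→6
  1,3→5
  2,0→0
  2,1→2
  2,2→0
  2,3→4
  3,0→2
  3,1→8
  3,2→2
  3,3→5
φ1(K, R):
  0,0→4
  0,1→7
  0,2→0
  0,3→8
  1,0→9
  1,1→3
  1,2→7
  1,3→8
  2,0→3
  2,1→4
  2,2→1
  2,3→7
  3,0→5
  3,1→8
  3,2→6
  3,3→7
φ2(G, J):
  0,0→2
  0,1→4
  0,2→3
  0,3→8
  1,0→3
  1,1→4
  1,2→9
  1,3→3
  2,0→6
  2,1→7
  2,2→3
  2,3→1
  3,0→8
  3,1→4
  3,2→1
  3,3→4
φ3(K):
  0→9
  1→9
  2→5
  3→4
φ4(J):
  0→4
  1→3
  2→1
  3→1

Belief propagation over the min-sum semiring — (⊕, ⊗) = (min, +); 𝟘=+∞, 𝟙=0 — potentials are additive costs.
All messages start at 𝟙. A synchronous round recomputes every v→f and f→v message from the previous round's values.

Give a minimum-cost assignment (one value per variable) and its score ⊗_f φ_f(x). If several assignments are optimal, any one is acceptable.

init: all messages = 𝟙 over 4 values
r1 m[φ0→G] = [1, 5, 0, 2]
r1 m[φ0→K] = [0, 2, 0, 4]
r1 m[φ1→K] = [0, 3, 1, 5]
r1 m[φ1→R] = [3, 3, 0, 7]
r1 m[φ2→G] = [2, 3, 1, 1]
r1 m[φ2→J] = [2, 4, 1, 1]
r1 m[φ3→K] = [9, 9, 5, 4]
r1 m[φ4→J] = [4, 3, 1, 1]
r1 m[G→φ0] = [0, 0, 0, 0]
r1 m[G→φ2] = [0, 0, 0, 0]
r1 m[K→φ0] = [0, 0, 0, 0]
r1 m[K→φ1] = [0, 0, 0, 0]
r1 m[K→φ3] = [0, 0, 0, 0]
r1 m[R→φ1] = [0, 0, 0, 0]
r1 m[J→φ2] = [0, 0, 0, 0]
r1 m[J→φ4] = [0, 0, 0, 0]
r2 m[φ0→G] = [1, 5, 0, 2]
r2 m[φ0→K] = [0, 2, 0, 4]
r2 m[φ1→K] = [0, 3, 1, 5]
r2 m[φ1→R] = [3, 3, 0, 7]
r2 m[φ2→G] = [2, 3, 1, 1]
r2 m[φ2→J] = [2, 4, 1, 1]
r2 m[φ3→K] = [9, 9, 5, 4]
r2 m[φ4→J] = [4, 3, 1, 1]
r2 m[G→φ0] = [2, 3, 1, 1]
r2 m[G→φ2] = [1, 5, 0, 2]
r2 m[K→φ0] = [9, 12, 6, 9]
r2 m[K→φ1] = [9, 11, 5, 8]
r2 m[K→φ3] = [0, 5, 1, 9]
r2 m[R→φ1] = [0, 0, 0, 0]
r2 m[J→φ2] = [4, 3, 1, 1]
r2 m[J→φ4] = [2, 4, 1, 1]
r3 m[φ0→G] = [10, 12, 6, 8]
r3 m[φ0→K] = [1, 3, 1, 5]
r3 m[φ1→K] = [0, 3, 1, 5]
r3 m[φ1→R] = [8, 9, 6, 12]
r3 m[φ2→G] = [4, 4, 2, 2]
r3 m[φ2→J] = [3, 5, 3, 1]
r3 m[φ3→K] = [9, 9, 5, 4]
r3 m[φ4→J] = [4, 3, 1, 1]
r3 m[G→φ0] = [2, 3, 1, 1]
r3 m[G→φ2] = [1, 5, 0, 2]
r3 m[K→φ0] = [9, 12, 6, 9]
r3 m[K→φ1] = [9, 11, 5, 8]
r3 m[K→φ3] = [0, 5, 1, 9]
r3 m[R→φ1] = [0, 0, 0, 0]
r3 m[J→φ2] = [4, 3, 1, 1]
r3 m[J→φ4] = [2, 4, 1, 1]
r4 m[φ0→G] = [10, 12, 6, 8]
r4 m[φ0→K] = [1, 3, 1, 5]
r4 m[φ1→K] = [0, 3, 1, 5]
r4 m[φ1→R] = [8, 9, 6, 12]
r4 m[φ2→G] = [4, 4, 2, 2]
r4 m[φ2→J] = [3, 5, 3, 1]
r4 m[φ3→K] = [9, 9, 5, 4]
r4 m[φ4→J] = [4, 3, 1, 1]
r4 m[G→φ0] = [4, 4, 2, 2]
r4 m[G→φ2] = [10, 12, 6, 8]
r4 m[K→φ0] = [9, 12, 6, 9]
r4 m[K→φ1] = [10, 12, 6, 9]
r4 m[K→φ3] = [1, 6, 2, 10]
r4 m[R→φ1] = [0, 0, 0, 0]
r4 m[J→φ2] = [4, 3, 1, 1]
r4 m[J→φ4] = [3, 5, 3, 1]
r5 m[φ0→G] = [10, 12, 6, 8]
r5 m[φ0→K] = [2, 4, 2, 6]
r5 m[φ1→K] = [0, 3, 1, 5]
r5 m[φ1→R] = [9, 10, 7, 13]
r5 m[φ2→G] = [4, 4, 2, 2]
r5 m[φ2→J] = [12, 12, 9, 7]
r5 m[φ3→K] = [9, 9, 5, 4]
r5 m[φ4→J] = [4, 3, 1, 1]
r5 m[G→φ0] = [4, 4, 2, 2]
r5 m[G→φ2] = [10, 12, 6, 8]
r5 m[K→φ0] = [9, 12, 6, 9]
r5 m[K→φ1] = [10, 12, 6, 9]
r5 m[K→φ3] = [1, 6, 2, 10]
r5 m[R→φ1] = [0, 0, 0, 0]
r5 m[J→φ2] = [4, 3, 1, 1]
r5 m[J→φ4] = [3, 5, 3, 1]
r6 m[φ0→G] = [10, 12, 6, 8]
r6 m[φ0→K] = [2, 4, 2, 6]
r6 m[φ1→K] = [0, 3, 1, 5]
r6 m[φ1→R] = [9, 10, 7, 13]
r6 m[φ2→G] = [4, 4, 2, 2]
r6 m[φ2→J] = [12, 12, 9, 7]
r6 m[φ3→K] = [9, 9, 5, 4]
r6 m[φ4→J] = [4, 3, 1, 1]
r6 m[G→φ0] = [4, 4, 2, 2]
r6 m[G→φ2] = [10, 12, 6, 8]
r6 m[K→φ0] = [9, 12, 6, 9]
r6 m[K→φ1] = [11, 13, 7, 10]
r6 m[K→φ3] = [2, 7, 3, 11]
r6 m[R→φ1] = [0, 0, 0, 0]
r6 m[J→φ2] = [4, 3, 1, 1]
r6 m[J→φ4] = [12, 12, 9, 7]
r7 m[φ0→G] = [10, 12, 6, 8]
r7 m[φ0→K] = [2, 4, 2, 6]
r7 m[φ1→K] = [0, 3, 1, 5]
r7 m[φ1→R] = [10, 11, 8, 14]
r7 m[φ2→G] = [4, 4, 2, 2]
r7 m[φ2→J] = [12, 12, 9, 7]
r7 m[φ3→K] = [9, 9, 5, 4]
r7 m[φ4→J] = [4, 3, 1, 1]
r7 m[G→φ0] = [4, 4, 2, 2]
r7 m[G→φ2] = [10, 12, 6, 8]
r7 m[K→φ0] = [9, 12, 6, 9]
r7 m[K→φ1] = [11, 13, 7, 10]
r7 m[K→φ3] = [2, 7, 3, 11]
r7 m[R→φ1] = [0, 0, 0, 0]
r7 m[J→φ2] = [4, 3, 1, 1]
r7 m[J→φ4] = [12, 12, 9, 7]
r8 m[φ0→G] = [10, 12, 6, 8]
r8 m[φ0→K] = [2, 4, 2, 6]
r8 m[φ1→K] = [0, 3, 1, 5]
r8 m[φ1→R] = [10, 11, 8, 14]
r8 m[φ2→G] = [4, 4, 2, 2]
r8 m[φ2→J] = [12, 12, 9, 7]
r8 m[φ3→K] = [9, 9, 5, 4]
r8 m[φ4→J] = [4, 3, 1, 1]
r8 m[G→φ0] = [4, 4, 2, 2]
r8 m[G→φ2] = [10, 12, 6, 8]
r8 m[K→φ0] = [9, 12, 6, 9]
r8 m[K→φ1] = [11, 13, 7, 10]
r8 m[K→φ3] = [2, 7, 3, 11]
r8 m[R→φ1] = [0, 0, 0, 0]
r8 m[J→φ2] = [4, 3, 1, 1]
r8 m[J→φ4] = [12, 12, 9, 7]
fixed point reached at round 8
traceback from G: (G=2, K=2, R=2, J=3), score=8

assignment: (G=2, K=2, R=2, J=3); score = 8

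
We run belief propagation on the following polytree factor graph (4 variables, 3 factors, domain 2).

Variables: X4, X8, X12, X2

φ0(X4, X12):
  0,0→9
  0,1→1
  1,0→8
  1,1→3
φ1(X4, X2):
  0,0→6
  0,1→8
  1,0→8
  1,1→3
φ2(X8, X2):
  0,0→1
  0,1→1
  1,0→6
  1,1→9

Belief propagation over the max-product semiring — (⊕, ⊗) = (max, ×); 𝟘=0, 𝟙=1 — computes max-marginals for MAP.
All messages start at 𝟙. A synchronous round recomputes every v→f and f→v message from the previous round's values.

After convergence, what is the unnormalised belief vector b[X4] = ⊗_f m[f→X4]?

b[X4] = [648, 384]

init: all messages = 𝟙 over 2 values
r1 m[φ0→X4] = [9, 8]
r1 m[φ0→X12] = [9, 3]
r1 m[φ1→X4] = [8, 8]
r1 m[φ1→X2] = [8, 8]
r1 m[φ2→X8] = [1, 9]
r1 m[φ2→X2] = [6, 9]
r1 m[X4→φ0] = [1, 1]
r1 m[X4→φ1] = [1, 1]
r1 m[X8→φ2] = [1, 1]
r1 m[X12→φ0] = [1, 1]
r1 m[X2→φ1] = [1, 1]
r1 m[X2→φ2] = [1, 1]
r2 m[φ0→X4] = [9, 8]
r2 m[φ0→X12] = [9, 3]
r2 m[φ1→X4] = [8, 8]
r2 m[φ1→X2] = [8, 8]
r2 m[φ2→X8] = [1, 9]
r2 m[φ2→X2] = [6, 9]
r2 m[X4→φ0] = [8, 8]
r2 m[X4→φ1] = [9, 8]
r2 m[X8→φ2] = [1, 1]
r2 m[X12→φ0] = [1, 1]
r2 m[X2→φ1] = [6, 9]
r2 m[X2→φ2] = [8, 8]
r3 m[φ0→X4] = [9, 8]
r3 m[φ0→X12] = [72, 24]
r3 m[φ1→X4] = [72, 48]
r3 m[φ1→X2] = [64, 72]
r3 m[φ2→X8] = [8, 72]
r3 m[φ2→X2] = [6, 9]
r3 m[X4→φ0] = [8, 8]
r3 m[X4→φ1] = [9, 8]
r3 m[X8→φ2] = [1, 1]
r3 m[X12→φ0] = [1, 1]
r3 m[X2→φ1] = [6, 9]
r3 m[X2→φ2] = [8, 8]
r4 m[φ0→X4] = [9, 8]
r4 m[φ0→X12] = [72, 24]
r4 m[φ1→X4] = [72, 48]
r4 m[φ1→X2] = [64, 72]
r4 m[φ2→X8] = [8, 72]
r4 m[φ2→X2] = [6, 9]
r4 m[X4→φ0] = [72, 48]
r4 m[X4→φ1] = [9, 8]
r4 m[X8→φ2] = [1, 1]
r4 m[X12→φ0] = [1, 1]
r4 m[X2→φ1] = [6, 9]
r4 m[X2→φ2] = [64, 72]
r5 m[φ0→X4] = [9, 8]
r5 m[φ0→X12] = [648, 144]
r5 m[φ1→X4] = [72, 48]
r5 m[φ1→X2] = [64, 72]
r5 m[φ2→X8] = [72, 648]
r5 m[φ2→X2] = [6, 9]
r5 m[X4→φ0] = [72, 48]
r5 m[X4→φ1] = [9, 8]
r5 m[X8→φ2] = [1, 1]
r5 m[X12→φ0] = [1, 1]
r5 m[X2→φ1] = [6, 9]
r5 m[X2→φ2] = [64, 72]
r6 m[φ0→X4] = [9, 8]
r6 m[φ0→X12] = [648, 144]
r6 m[φ1→X4] = [72, 48]
r6 m[φ1→X2] = [64, 72]
r6 m[φ2→X8] = [72, 648]
r6 m[φ2→X2] = [6, 9]
r6 m[X4→φ0] = [72, 48]
r6 m[X4→φ1] = [9, 8]
r6 m[X8→φ2] = [1, 1]
r6 m[X12→φ0] = [1, 1]
r6 m[X2→φ1] = [6, 9]
r6 m[X2→φ2] = [64, 72]
fixed point reached at round 6
b[X4] = ⊗ incoming = [648, 384]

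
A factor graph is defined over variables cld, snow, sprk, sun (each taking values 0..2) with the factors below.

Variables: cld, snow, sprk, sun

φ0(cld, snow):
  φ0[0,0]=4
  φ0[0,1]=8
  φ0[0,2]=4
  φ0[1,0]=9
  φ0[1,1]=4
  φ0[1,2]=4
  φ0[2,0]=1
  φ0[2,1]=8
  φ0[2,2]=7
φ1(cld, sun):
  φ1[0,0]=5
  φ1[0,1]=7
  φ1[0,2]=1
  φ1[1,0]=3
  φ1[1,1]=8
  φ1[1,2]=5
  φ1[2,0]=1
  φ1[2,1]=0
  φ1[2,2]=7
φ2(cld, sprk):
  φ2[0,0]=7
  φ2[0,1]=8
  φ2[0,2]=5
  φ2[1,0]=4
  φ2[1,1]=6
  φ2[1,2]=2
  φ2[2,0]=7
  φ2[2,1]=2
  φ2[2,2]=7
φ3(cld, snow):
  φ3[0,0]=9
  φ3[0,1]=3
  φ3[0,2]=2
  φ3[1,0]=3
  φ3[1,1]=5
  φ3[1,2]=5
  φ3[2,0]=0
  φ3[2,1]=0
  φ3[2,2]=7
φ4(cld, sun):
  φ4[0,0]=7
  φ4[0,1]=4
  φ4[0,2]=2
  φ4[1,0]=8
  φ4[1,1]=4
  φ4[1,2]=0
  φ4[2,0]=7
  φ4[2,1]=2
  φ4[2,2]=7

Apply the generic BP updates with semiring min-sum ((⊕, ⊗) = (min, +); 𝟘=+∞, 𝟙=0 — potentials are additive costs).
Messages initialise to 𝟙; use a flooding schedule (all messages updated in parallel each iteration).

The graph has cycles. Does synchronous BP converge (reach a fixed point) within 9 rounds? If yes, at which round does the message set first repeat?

init: all messages = 𝟙 over 3 values
r1 m[φ0→cld] = [4, 4, 1]
r1 m[φ0→snow] = [1, 4, 4]
r1 m[φ1→cld] = [1, 3, 0]
r1 m[φ1→sun] = [1, 0, 1]
r1 m[φ2→cld] = [5, 2, 2]
r1 m[φ2→sprk] = [4, 2, 2]
r1 m[φ3→cld] = [2, 3, 0]
r1 m[φ3→snow] = [0, 0, 2]
r1 m[φ4→cld] = [2, 0, 2]
r1 m[φ4→sun] = [7, 2, 0]
r1 m[cld→φ0] = [0, 0, 0]
r1 m[cld→φ1] = [0, 0, 0]
r1 m[cld→φ2] = [0, 0, 0]
r1 m[cld→φ3] = [0, 0, 0]
r1 m[cld→φ4] = [0, 0, 0]
r1 m[snow→φ0] = [0, 0, 0]
r1 m[snow→φ3] = [0, 0, 0]
r1 m[sprk→φ2] = [0, 0, 0]
r1 m[sun→φ1] = [0, 0, 0]
r1 m[sun→φ4] = [0, 0, 0]
r2 m[φ0→cld] = [4, 4, 1]
r2 m[φ0→snow] = [1, 4, 4]
r2 m[φ1→cld] = [1, 3, 0]
r2 m[φ1→sun] = [1, 0, 1]
r2 m[φ2→cld] = [5, 2, 2]
r2 m[φ2→sprk] = [4, 2, 2]
r2 m[φ3→cld] = [2, 3, 0]
r2 m[φ3→snow] = [0, 0, 2]
r2 m[φ4→cld] = [2, 0, 2]
r2 m[φ4→sun] = [7, 2, 0]
r2 m[cld→φ0] = [10, 8, 4]
r2 m[cld→φ1] = [13, 9, 5]
r2 m[cld→φ2] = [9, 10, 3]
r2 m[cld→φ3] = [12, 9, 5]
r2 m[cld→φ4] = [12, 12, 3]
r2 m[snow→φ0] = [0, 0, 2]
r2 m[snow→φ3] = [1, 4, 4]
r2 m[sprk→φ2] = [0, 0, 0]
r2 m[sun→φ1] = [7, 2, 0]
r2 m[sun→φ4] = [1, 0, 1]
r3 m[φ0→cld] = [4, 4, 1]
r3 m[φ0→snow] = [5, 12, 11]
r3 m[φ1→cld] = [1, 5, 2]
r3 m[φ1→sun] = [6, 5, 12]
r3 m[φ2→cld] = [5, 2, 2]
r3 m[φ2→sprk] = [10, 5, 10]
r3 m[φ3→cld] = [6, 4, 1]
r3 m[φ3→snow] = [5, 5, 12]
r3 m[φ4→cld] = [3, 1, 2]
r3 m[φ4→sun] = [10, 5, 10]
r3 m[cld→φ0] = [10, 8, 4]
r3 m[cld→φ1] = [13, 9, 5]
r3 m[cld→φ2] = [9, 10, 3]
r3 m[cld→φ3] = [12, 9, 5]
r3 m[cld→φ4] = [12, 12, 3]
r3 m[snow→φ0] = [0, 0, 2]
r3 m[snow→φ3] = [1, 4, 4]
r3 m[sprk→φ2] = [0, 0, 0]
r3 m[sun→φ1] = [7, 2, 0]
r3 m[sun→φ4] = [1, 0, 1]
r4 m[φ0→cld] = [4, 4, 1]
r4 m[φ0→snow] = [5, 12, 11]
r4 m[φ1→cld] = [1, 5, 2]
r4 m[φ1→sun] = [6, 5, 12]
r4 m[φ2→cld] = [5, 2, 2]
r4 m[φ2→sprk] = [10, 5, 10]
r4 m[φ3→cld] = [6, 4, 1]
r4 m[φ3→snow] = [5, 5, 12]
r4 m[φ4→cld] = [3, 1, 2]
r4 m[φ4→sun] = [10, 5, 10]
r4 m[cld→φ0] = [15, 12, 7]
r4 m[cld→φ1] = [18, 11, 6]
r4 m[cld→φ2] = [14, 14, 6]
r4 m[cld→φ3] = [13, 12, 7]
r4 m[cld→φ4] = [16, 15, 6]
r4 m[snow→φ0] = [5, 5, 12]
r4 m[snow→φ3] = [5, 12, 11]
r4 m[sprk→φ2] = [0, 0, 0]
r4 m[sun→φ1] = [10, 5, 10]
r4 m[sun→φ4] = [6, 5, 12]
r5 m[φ0→cld] = [9, 9, 6]
r5 m[φ0→snow] = [8, 15, 14]
r5 m[φ1→cld] = [11, 13, 5]
r5 m[φ1→sun] = [7, 6, 13]
r5 m[φ2→cld] = [5, 2, 2]
r5 m[φ2→sprk] = [13, 8, 13]
r5 m[φ3→cld] = [13, 8, 5]
r5 m[φ3→snow] = [7, 7, 14]
r5 m[φ4→cld] = [9, 9, 7]
r5 m[φ4→sun] = [13, 8, 13]
r5 m[cld→φ0] = [15, 12, 7]
r5 m[cld→φ1] = [18, 11, 6]
r5 m[cld→φ2] = [14, 14, 6]
r5 m[cld→φ3] = [13, 12, 7]
r5 m[cld→φ4] = [16, 15, 6]
r5 m[snow→φ0] = [5, 5, 12]
r5 m[snow→φ3] = [5, 12, 11]
r5 m[sprk→φ2] = [0, 0, 0]
r5 m[sun→φ1] = [10, 5, 10]
r5 m[sun→φ4] = [6, 5, 12]
r6 m[φ0→cld] = [9, 9, 6]
r6 m[φ0→snow] = [8, 15, 14]
r6 m[φ1→cld] = [11, 13, 5]
r6 m[φ1→sun] = [7, 6, 13]
r6 m[φ2→cld] = [5, 2, 2]
r6 m[φ2→sprk] = [13, 8, 13]
r6 m[φ3→cld] = [13, 8, 5]
r6 m[φ3→snow] = [7, 7, 14]
r6 m[φ4→cld] = [9, 9, 7]
r6 m[φ4→sun] = [13, 8, 13]
r6 m[cld→φ0] = [38, 32, 19]
r6 m[cld→φ1] = [36, 28, 20]
r6 m[cld→φ2] = [42, 39, 23]
r6 m[cld→φ3] = [34, 33, 20]
r6 m[cld→φ4] = [38, 32, 18]
r6 m[snow→φ0] = [7, 7, 14]
r6 m[snow→φ3] = [8, 15, 14]
r6 m[sprk→φ2] = [0, 0, 0]
r6 m[sun→φ1] = [13, 8, 13]
r6 m[sun→φ4] = [7, 6, 13]
r7 m[φ0→cld] = [11, 11, 8]
r7 m[φ0→snow] = [20, 27, 26]
r7 m[φ1→cld] = [14, 16, 8]
r7 m[φ1→sun] = [21, 20, 27]
r7 m[φ2→cld] = [5, 2, 2]
r7 m[φ2→sprk] = [30, 25, 30]
r7 m[φ3→cld] = [16, 11, 8]
r7 m[φ3→snow] = [20, 20, 27]
r7 m[φ4→cld] = [10, 10, 8]
r7 m[φ4→sun] = [25, 20, 25]
r7 m[cld→φ0] = [38, 32, 19]
r7 m[cld→φ1] = [36, 28, 20]
r7 m[cld→φ2] = [42, 39, 23]
r7 m[cld→φ3] = [34, 33, 20]
r7 m[cld→φ4] = [38, 32, 18]
r7 m[snow→φ0] = [7, 7, 14]
r7 m[snow→φ3] = [8, 15, 14]
r7 m[sprk→φ2] = [0, 0, 0]
r7 m[sun→φ1] = [13, 8, 13]
r7 m[sun→φ4] = [7, 6, 13]
r8 m[φ0→cld] = [11, 11, 8]
r8 m[φ0→snow] = [20, 27, 26]
r8 m[φ1→cld] = [14, 16, 8]
r8 m[φ1→sun] = [21, 20, 27]
r8 m[φ2→cld] = [5, 2, 2]
r8 m[φ2→sprk] = [30, 25, 30]
r8 m[φ3→cld] = [16, 11, 8]
r8 m[φ3→snow] = [20, 20, 27]
r8 m[φ4→cld] = [10, 10, 8]
r8 m[φ4→sun] = [25, 20, 25]
r8 m[cld→φ0] = [45, 39, 26]
r8 m[cld→φ1] = [42, 34, 26]
r8 m[cld→φ2] = [51, 48, 32]
r8 m[cld→φ3] = [40, 39, 26]
r8 m[cld→φ4] = [46, 40, 26]
r8 m[snow→φ0] = [20, 20, 27]
r8 m[snow→φ3] = [20, 27, 26]
r8 m[sprk→φ2] = [0, 0, 0]
r8 m[sun→φ1] = [25, 20, 25]
r8 m[sun→φ4] = [21, 20, 27]
r9 m[φ0→cld] = [24, 24, 21]
r9 m[φ0→snow] = [27, 34, 33]
r9 m[φ1→cld] = [26, 28, 20]
r9 m[φ1→sun] = [27, 26, 33]
r9 m[φ2→cld] = [5, 2, 2]
r9 m[φ2→sprk] = [39, 34, 39]
r9 m[φ3→cld] = [28, 23, 20]
r9 m[φ3→snow] = [26, 26, 33]
r9 m[φ4→cld] = [24, 24, 22]
r9 m[φ4→sun] = [33, 28, 33]
r9 m[cld→φ0] = [45, 39, 26]
r9 m[cld→φ1] = [42, 34, 26]
r9 m[cld→φ2] = [51, 48, 32]
r9 m[cld→φ3] = [40, 39, 26]
r9 m[cld→φ4] = [46, 40, 26]
r9 m[snow→φ0] = [20, 20, 27]
r9 m[snow→φ3] = [20, 27, 26]
r9 m[sprk→φ2] = [0, 0, 0]
r9 m[sun→φ1] = [25, 20, 25]
r9 m[sun→φ4] = [21, 20, 27]
no fixed point within 9 rounds

NOT CONVERGED within 9 rounds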